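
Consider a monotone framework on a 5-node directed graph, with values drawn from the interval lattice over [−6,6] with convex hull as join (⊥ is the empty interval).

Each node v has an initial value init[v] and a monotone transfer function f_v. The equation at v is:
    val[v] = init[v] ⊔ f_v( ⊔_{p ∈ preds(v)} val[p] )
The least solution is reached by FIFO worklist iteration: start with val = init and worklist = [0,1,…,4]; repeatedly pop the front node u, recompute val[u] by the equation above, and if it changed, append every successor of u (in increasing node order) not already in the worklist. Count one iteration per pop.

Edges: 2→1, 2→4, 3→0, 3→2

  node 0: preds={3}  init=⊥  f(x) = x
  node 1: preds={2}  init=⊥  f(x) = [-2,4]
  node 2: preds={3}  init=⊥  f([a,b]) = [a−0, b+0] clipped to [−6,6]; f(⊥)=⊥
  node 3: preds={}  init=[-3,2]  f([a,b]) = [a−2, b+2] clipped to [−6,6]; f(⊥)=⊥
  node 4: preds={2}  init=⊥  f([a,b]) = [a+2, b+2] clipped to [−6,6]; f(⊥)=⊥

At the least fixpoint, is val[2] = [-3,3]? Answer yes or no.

Iteration log — 6 steps:
  step 1. node 0  ⊔preds=[-3,2]  new=[-3,2]  old=⊥  +wl: 
  step 2. node 1  ⊔preds=⊥  new=[-2,4]  old=⊥  +wl: 
  step 3. node 2  ⊔preds=[-3,2]  new=[-3,2]  old=⊥  +wl: 1
  step 4. node 3  ⊔preds=⊥  new=[-3,2]  stable
  step 5. node 4  ⊔preds=[-3,2]  new=[-1,4]  old=⊥  +wl: 
  step 6. node 1  ⊔preds=[-3,2]  new=[-2,4]  stable

Least fixpoint reached:
  node 0: [-3,2]
  node 1: [-2,4]
  node 2: [-3,2]
  node 3: [-3,2]
  node 4: [-1,4]

no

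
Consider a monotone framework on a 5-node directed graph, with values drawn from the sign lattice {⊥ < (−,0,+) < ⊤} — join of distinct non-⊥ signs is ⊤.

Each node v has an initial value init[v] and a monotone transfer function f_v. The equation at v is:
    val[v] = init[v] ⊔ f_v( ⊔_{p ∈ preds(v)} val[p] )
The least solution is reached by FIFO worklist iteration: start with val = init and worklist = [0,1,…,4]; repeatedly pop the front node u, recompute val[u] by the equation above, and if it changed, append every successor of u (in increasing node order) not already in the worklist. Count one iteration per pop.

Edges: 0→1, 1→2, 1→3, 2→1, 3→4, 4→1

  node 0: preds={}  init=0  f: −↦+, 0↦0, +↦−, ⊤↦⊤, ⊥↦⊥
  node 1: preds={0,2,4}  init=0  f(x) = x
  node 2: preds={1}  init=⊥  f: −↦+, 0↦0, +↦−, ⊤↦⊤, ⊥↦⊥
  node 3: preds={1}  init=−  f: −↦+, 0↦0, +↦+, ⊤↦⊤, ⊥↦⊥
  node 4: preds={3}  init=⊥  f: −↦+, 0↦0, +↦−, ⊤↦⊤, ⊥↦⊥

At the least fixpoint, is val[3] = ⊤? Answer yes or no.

yes

Worklist (9 pops):
  #1 pop 0: in=⊥ → 0 (no change)
  #2 pop 1: in=0 → 0 (no change)
  #3 pop 2: in=0 → 0 (was ⊥); enqueue [1]
  #4 pop 3: in=0 → ⊤ (was −); enqueue []
  #5 pop 4: in=⊤ → ⊤ (was ⊥); enqueue []
  #6 pop 1: in=⊤ → ⊤ (was 0); enqueue [2,3]
  #7 pop 2: in=⊤ → ⊤ (was 0); enqueue [1]
  #8 pop 3: in=⊤ → ⊤ (no change)
  #9 pop 1: in=⊤ → ⊤ (no change)

Fixpoint:
  val[0] = 0
  val[1] = ⊤
  val[2] = ⊤
  val[3] = ⊤
  val[4] = ⊤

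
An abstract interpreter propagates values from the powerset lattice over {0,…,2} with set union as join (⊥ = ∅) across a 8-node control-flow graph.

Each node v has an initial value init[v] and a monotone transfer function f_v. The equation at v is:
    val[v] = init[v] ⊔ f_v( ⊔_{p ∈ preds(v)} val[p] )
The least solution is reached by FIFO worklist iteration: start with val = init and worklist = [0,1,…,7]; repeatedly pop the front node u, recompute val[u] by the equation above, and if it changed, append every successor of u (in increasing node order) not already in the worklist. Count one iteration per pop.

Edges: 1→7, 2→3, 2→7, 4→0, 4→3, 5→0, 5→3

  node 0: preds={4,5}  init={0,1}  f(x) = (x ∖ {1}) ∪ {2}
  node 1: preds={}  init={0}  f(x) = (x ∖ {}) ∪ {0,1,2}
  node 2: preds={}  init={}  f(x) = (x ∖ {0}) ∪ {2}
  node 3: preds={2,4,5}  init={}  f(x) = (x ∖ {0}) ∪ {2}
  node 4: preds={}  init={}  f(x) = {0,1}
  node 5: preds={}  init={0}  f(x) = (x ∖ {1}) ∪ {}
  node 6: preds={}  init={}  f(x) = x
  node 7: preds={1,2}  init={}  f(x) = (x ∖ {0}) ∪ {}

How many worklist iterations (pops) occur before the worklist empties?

Worklist (10 pops):
  #1 pop 0: in={0} → {0,1,2} (was {0,1}); enqueue []
  #2 pop 1: in={} → {0,1,2} (was {0}); enqueue []
  #3 pop 2: in={} → {2} (was {}); enqueue []
  #4 pop 3: in={0,2} → {2} (was {}); enqueue []
  #5 pop 4: in={} → {0,1} (was {}); enqueue [0,3]
  #6 pop 5: in={} → {0} (no change)
  #7 pop 6: in={} → {} (no change)
  #8 pop 7: in={0,1,2} → {1,2} (was {}); enqueue []
  #9 pop 0: in={0,1} → {0,1,2} (no change)
  #10 pop 3: in={0,1,2} → {1,2} (was {2}); enqueue []

Fixpoint:
  val[0] = {0,1,2}
  val[1] = {0,1,2}
  val[2] = {2}
  val[3] = {1,2}
  val[4] = {0,1}
  val[5] = {0}
  val[6] = {}
  val[7] = {1,2}

10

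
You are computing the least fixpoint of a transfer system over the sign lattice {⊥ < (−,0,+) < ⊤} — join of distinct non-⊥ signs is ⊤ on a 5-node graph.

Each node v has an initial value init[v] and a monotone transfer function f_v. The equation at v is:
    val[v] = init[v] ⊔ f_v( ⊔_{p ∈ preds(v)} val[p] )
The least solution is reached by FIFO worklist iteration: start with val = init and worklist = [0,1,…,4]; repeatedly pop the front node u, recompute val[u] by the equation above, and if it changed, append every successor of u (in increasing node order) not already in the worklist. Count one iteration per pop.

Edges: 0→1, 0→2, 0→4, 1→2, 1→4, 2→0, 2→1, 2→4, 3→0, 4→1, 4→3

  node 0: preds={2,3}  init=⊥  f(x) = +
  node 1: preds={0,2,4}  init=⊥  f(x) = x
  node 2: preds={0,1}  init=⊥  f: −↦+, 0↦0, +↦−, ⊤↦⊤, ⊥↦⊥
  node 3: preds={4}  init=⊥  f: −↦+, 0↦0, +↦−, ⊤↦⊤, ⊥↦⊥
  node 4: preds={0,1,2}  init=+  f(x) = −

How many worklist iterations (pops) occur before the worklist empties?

12

Iteration log — 12 steps:
  step 1. node 0  ⊔preds=⊥  new=+  old=⊥  +wl: 
  step 2. node 1  ⊔preds=+  new=+  old=⊥  +wl: 
  step 3. node 2  ⊔preds=+  new=−  old=⊥  +wl: 0,1
  step 4. node 3  ⊔preds=+  new=−  old=⊥  +wl: 
  step 5. node 4  ⊔preds=⊤  new=⊤  old=+  +wl: 3
  step 6. node 0  ⊔preds=−  new=+  stable
  step 7. node 1  ⊔preds=⊤  new=⊤  old=+  +wl: 2,4
  step 8. node 3  ⊔preds=⊤  new=⊤  old=−  +wl: 0
  step 9. node 2  ⊔preds=⊤  new=⊤  old=−  +wl: 1
  step 10. node 4  ⊔preds=⊤  new=⊤  stable
  step 11. node 0  ⊔preds=⊤  new=+  stable
  step 12. node 1  ⊔preds=⊤  new=⊤  stable

Least fixpoint reached:
  node 0: +
  node 1: ⊤
  node 2: ⊤
  node 3: ⊤
  node 4: ⊤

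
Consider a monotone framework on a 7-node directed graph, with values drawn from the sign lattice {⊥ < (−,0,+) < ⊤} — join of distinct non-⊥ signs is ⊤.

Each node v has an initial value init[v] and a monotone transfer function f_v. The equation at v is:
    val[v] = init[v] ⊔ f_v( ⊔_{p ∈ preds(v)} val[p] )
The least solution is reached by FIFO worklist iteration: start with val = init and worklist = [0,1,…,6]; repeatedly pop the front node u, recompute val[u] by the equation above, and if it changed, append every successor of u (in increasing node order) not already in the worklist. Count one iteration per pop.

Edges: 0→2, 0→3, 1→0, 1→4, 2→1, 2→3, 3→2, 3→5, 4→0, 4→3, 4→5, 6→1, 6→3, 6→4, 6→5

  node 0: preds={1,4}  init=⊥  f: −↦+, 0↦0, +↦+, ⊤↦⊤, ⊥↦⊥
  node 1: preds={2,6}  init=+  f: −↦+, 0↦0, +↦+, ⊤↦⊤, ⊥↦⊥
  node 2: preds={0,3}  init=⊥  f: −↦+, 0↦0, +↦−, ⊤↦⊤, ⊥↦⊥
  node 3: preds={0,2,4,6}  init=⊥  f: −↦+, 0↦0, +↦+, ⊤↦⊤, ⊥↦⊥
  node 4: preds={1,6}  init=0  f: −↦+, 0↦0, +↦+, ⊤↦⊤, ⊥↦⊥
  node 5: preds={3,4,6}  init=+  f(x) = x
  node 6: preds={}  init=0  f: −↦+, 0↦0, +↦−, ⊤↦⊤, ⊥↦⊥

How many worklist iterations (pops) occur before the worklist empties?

Iteration log — 11 steps:
  step 1. node 0  ⊔preds=⊤  new=⊤  old=⊥  +wl: 
  step 2. node 1  ⊔preds=0  new=⊤  old=+  +wl: 0
  step 3. node 2  ⊔preds=⊤  new=⊤  old=⊥  +wl: 1
  step 4. node 3  ⊔preds=⊤  new=⊤  old=⊥  +wl: 2
  step 5. node 4  ⊔preds=⊤  new=⊤  old=0  +wl: 3
  step 6. node 5  ⊔preds=⊤  new=⊤  old=+  +wl: 
  step 7. node 6  ⊔preds=⊥  new=0  stable
  step 8. node 0  ⊔preds=⊤  new=⊤  stable
  step 9. node 1  ⊔preds=⊤  new=⊤  stable
  step 10. node 2  ⊔preds=⊤  new=⊤  stable
  step 11. node 3  ⊔preds=⊤  new=⊤  stable

Least fixpoint reached:
  node 0: ⊤
  node 1: ⊤
  node 2: ⊤
  node 3: ⊤
  node 4: ⊤
  node 5: ⊤
  node 6: 0

11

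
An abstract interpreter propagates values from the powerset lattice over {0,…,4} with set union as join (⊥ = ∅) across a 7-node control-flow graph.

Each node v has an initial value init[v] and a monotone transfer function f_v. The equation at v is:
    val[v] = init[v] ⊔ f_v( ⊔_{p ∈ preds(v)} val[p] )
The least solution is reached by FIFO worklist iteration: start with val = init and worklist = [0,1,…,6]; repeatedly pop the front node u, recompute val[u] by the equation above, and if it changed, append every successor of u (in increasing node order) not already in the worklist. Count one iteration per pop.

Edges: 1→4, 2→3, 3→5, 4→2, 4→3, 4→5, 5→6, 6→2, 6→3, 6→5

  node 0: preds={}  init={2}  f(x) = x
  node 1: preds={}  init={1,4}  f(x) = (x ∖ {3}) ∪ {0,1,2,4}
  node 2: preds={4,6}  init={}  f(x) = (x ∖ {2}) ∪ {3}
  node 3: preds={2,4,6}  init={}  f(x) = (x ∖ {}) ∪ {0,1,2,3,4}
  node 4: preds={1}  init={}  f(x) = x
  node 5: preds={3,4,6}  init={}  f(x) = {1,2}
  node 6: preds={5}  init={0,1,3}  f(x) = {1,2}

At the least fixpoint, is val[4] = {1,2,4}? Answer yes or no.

no

Worklist (10 pops):
  #1 pop 0: in={} → {2} (no change)
  #2 pop 1: in={} → {0,1,2,4} (was {1,4}); enqueue []
  #3 pop 2: in={0,1,3} → {0,1,3} (was {}); enqueue []
  #4 pop 3: in={0,1,3} → {0,1,2,3,4} (was {}); enqueue []
  #5 pop 4: in={0,1,2,4} → {0,1,2,4} (was {}); enqueue [2,3]
  #6 pop 5: in={0,1,2,3,4} → {1,2} (was {}); enqueue []
  #7 pop 6: in={1,2} → {0,1,2,3} (was {0,1,3}); enqueue [5]
  #8 pop 2: in={0,1,2,3,4} → {0,1,3,4} (was {0,1,3}); enqueue []
  #9 pop 3: in={0,1,2,3,4} → {0,1,2,3,4} (no change)
  #10 pop 5: in={0,1,2,3,4} → {1,2} (no change)

Fixpoint:
  val[0] = {2}
  val[1] = {0,1,2,4}
  val[2] = {0,1,3,4}
  val[3] = {0,1,2,3,4}
  val[4] = {0,1,2,4}
  val[5] = {1,2}
  val[6] = {0,1,2,3}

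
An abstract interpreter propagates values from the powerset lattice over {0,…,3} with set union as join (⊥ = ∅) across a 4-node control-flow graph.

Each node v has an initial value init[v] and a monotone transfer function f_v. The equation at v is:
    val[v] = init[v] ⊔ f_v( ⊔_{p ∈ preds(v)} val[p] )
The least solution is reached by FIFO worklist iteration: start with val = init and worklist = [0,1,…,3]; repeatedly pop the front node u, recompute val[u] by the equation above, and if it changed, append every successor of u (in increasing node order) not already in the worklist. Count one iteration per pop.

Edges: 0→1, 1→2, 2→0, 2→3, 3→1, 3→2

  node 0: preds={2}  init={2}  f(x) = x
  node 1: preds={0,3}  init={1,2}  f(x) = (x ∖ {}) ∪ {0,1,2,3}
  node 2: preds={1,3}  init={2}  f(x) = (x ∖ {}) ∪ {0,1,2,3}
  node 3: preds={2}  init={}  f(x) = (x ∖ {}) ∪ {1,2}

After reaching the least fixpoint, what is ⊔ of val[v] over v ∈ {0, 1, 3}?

{0,1,2,3}

Trace (7 dequeues):
  [1] u=0 | in {2} | out {2} | ==
  [2] u=1 | in {2} | out {0,1,2,3} | prev {1,2} | push {}
  [3] u=2 | in {0,1,2,3} | out {0,1,2,3} | prev {2} | push {0}
  [4] u=3 | in {0,1,2,3} | out {0,1,2,3} | prev {} | push {1,2}
  [5] u=0 | in {0,1,2,3} | out {0,1,2,3} | prev {2} | push {}
  [6] u=1 | in {0,1,2,3} | out {0,1,2,3} | ==
  [7] u=2 | in {0,1,2,3} | out {0,1,2,3} | ==

Converged values:
  [0] {0,1,2,3}
  [1] {0,1,2,3}
  [2] {0,1,2,3}
  [3] {0,1,2,3}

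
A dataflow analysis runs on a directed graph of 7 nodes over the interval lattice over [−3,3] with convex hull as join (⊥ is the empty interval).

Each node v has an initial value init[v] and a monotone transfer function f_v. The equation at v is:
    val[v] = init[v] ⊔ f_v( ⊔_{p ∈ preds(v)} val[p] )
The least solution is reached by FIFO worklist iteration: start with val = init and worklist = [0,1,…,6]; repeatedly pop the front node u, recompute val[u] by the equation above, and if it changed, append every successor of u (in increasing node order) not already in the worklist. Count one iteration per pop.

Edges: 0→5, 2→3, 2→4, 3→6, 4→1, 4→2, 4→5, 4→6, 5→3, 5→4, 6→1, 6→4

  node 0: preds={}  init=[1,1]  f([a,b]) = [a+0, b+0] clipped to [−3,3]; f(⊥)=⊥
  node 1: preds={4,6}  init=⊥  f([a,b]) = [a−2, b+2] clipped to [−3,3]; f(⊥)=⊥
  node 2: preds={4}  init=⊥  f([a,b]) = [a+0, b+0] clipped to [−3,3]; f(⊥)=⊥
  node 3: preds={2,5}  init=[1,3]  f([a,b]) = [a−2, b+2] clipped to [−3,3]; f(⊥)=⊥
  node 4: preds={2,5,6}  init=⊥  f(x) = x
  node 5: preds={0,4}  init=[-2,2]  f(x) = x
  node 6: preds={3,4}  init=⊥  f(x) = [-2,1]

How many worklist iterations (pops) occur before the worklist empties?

Iteration log — 11 steps:
  step 1. node 0  ⊔preds=⊥  new=[1,1]  stable
  step 2. node 1  ⊔preds=⊥  new=⊥  stable
  step 3. node 2  ⊔preds=⊥  new=⊥  stable
  step 4. node 3  ⊔preds=[-2,2]  new=[-3,3]  old=[1,3]  +wl: 
  step 5. node 4  ⊔preds=[-2,2]  new=[-2,2]  old=⊥  +wl: 1,2
  step 6. node 5  ⊔preds=[-2,2]  new=[-2,2]  stable
  step 7. node 6  ⊔preds=[-3,3]  new=[-2,1]  old=⊥  +wl: 4
  step 8. node 1  ⊔preds=[-2,2]  new=[-3,3]  old=⊥  +wl: 
  step 9. node 2  ⊔preds=[-2,2]  new=[-2,2]  old=⊥  +wl: 3
  step 10. node 4  ⊔preds=[-2,2]  new=[-2,2]  stable
  step 11. node 3  ⊔preds=[-2,2]  new=[-3,3]  stable

Least fixpoint reached:
  node 0: [1,1]
  node 1: [-3,3]
  node 2: [-2,2]
  node 3: [-3,3]
  node 4: [-2,2]
  node 5: [-2,2]
  node 6: [-2,1]

11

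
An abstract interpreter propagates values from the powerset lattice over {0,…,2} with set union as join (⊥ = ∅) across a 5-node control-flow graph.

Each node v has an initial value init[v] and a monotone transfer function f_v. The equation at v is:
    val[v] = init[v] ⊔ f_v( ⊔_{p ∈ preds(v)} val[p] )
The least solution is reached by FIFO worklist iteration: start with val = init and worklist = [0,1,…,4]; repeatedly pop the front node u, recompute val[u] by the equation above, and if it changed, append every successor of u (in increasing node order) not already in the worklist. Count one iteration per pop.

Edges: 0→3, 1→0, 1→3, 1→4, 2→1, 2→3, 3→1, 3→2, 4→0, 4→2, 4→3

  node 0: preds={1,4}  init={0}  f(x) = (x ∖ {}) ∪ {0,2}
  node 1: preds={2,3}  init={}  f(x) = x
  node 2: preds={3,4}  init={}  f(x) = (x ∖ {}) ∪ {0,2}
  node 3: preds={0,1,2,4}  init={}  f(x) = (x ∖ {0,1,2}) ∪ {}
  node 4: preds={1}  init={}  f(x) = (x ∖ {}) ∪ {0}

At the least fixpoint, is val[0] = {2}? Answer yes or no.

Trace (13 dequeues):
  [1] u=0 | in {} | out {0,2} | prev {0} | push {}
  [2] u=1 | in {} | out {} | ==
  [3] u=2 | in {} | out {0,2} | prev {} | push {1}
  [4] u=3 | in {0,2} | out {} | ==
  [5] u=4 | in {} | out {0} | prev {} | push {0,2,3}
  [6] u=1 | in {0,2} | out {0,2} | prev {} | push {4}
  [7] u=0 | in {0,2} | out {0,2} | ==
  [8] u=2 | in {0} | out {0,2} | ==
  [9] u=3 | in {0,2} | out {} | ==
  [10] u=4 | in {0,2} | out {0,2} | prev {0} | push {0,2,3}
  [11] u=0 | in {0,2} | out {0,2} | ==
  [12] u=2 | in {0,2} | out {0,2} | ==
  [13] u=3 | in {0,2} | out {} | ==

Converged values:
  [0] {0,2}
  [1] {0,2}
  [2] {0,2}
  [3] {}
  [4] {0,2}

no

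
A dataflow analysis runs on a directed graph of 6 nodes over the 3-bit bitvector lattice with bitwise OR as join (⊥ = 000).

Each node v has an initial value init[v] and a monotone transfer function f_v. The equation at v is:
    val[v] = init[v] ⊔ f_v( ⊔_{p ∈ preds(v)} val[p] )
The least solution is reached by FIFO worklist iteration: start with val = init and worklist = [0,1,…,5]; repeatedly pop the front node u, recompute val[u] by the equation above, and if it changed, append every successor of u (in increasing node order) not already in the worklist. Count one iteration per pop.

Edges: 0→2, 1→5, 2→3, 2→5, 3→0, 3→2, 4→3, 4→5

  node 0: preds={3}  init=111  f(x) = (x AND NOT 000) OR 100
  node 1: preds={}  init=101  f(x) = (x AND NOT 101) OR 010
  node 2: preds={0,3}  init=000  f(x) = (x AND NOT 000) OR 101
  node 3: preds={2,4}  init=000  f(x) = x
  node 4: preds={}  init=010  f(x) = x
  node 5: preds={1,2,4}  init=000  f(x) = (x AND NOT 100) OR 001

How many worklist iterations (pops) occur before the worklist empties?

Iteration log — 8 steps:
  step 1. node 0  ⊔preds=000  new=111  stable
  step 2. node 1  ⊔preds=000  new=111  old=101  +wl: 
  step 3. node 2  ⊔preds=111  new=111  old=000  +wl: 
  step 4. node 3  ⊔preds=111  new=111  old=000  +wl: 0,2
  step 5. node 4  ⊔preds=000  new=010  stable
  step 6. node 5  ⊔preds=111  new=011  old=000  +wl: 
  step 7. node 0  ⊔preds=111  new=111  stable
  step 8. node 2  ⊔preds=111  new=111  stable

Least fixpoint reached:
  node 0: 111
  node 1: 111
  node 2: 111
  node 3: 111
  node 4: 010
  node 5: 011

8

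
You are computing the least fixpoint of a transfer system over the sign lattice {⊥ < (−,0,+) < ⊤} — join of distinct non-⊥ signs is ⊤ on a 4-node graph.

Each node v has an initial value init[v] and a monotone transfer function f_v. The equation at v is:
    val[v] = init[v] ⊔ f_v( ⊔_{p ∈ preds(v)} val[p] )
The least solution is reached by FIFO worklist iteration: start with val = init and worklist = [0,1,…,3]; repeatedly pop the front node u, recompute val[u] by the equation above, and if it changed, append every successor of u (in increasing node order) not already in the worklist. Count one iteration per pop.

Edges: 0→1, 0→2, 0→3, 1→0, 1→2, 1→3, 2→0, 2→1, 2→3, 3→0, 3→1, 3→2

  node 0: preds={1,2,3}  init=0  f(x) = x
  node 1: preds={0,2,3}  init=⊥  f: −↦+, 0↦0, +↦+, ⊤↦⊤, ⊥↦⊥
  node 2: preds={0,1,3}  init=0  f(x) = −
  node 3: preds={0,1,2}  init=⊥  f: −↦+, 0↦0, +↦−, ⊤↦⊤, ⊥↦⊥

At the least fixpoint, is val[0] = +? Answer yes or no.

no

Trace (9 dequeues):
  [1] u=0 | in 0 | out 0 | ==
  [2] u=1 | in 0 | out 0 | prev ⊥ | push {0}
  [3] u=2 | in 0 | out ⊤ | prev 0 | push {1}
  [4] u=3 | in ⊤ | out ⊤ | prev ⊥ | push {2}
  [5] u=0 | in ⊤ | out ⊤ | prev 0 | push {3}
  [6] u=1 | in ⊤ | out ⊤ | prev 0 | push {0}
  [7] u=2 | in ⊤ | out ⊤ | ==
  [8] u=3 | in ⊤ | out ⊤ | ==
  [9] u=0 | in ⊤ | out ⊤ | ==

Converged values:
  [0] ⊤
  [1] ⊤
  [2] ⊤
  [3] ⊤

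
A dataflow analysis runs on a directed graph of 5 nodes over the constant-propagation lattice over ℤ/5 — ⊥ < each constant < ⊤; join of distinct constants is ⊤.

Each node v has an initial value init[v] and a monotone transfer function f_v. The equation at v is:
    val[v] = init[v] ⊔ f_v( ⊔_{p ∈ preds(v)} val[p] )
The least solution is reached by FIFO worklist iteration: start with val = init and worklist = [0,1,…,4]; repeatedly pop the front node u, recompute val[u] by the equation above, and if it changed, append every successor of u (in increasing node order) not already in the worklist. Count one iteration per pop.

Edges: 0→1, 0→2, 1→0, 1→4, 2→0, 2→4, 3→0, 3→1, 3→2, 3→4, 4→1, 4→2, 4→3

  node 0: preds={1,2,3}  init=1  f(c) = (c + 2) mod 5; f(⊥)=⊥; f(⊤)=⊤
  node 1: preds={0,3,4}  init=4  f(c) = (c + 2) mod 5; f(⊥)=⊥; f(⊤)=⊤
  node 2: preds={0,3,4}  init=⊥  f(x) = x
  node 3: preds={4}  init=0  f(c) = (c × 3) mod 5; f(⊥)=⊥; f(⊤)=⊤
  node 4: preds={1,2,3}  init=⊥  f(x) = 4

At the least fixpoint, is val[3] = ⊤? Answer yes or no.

yes

Iteration log — 13 steps:
  step 1. node 0  ⊔preds=⊤  new=⊤  old=1  +wl: 
  step 2. node 1  ⊔preds=⊤  new=⊤  old=4  +wl: 0
  step 3. node 2  ⊔preds=⊤  new=⊤  old=⊥  +wl: 
  step 4. node 3  ⊔preds=⊥  new=0  stable
  step 5. node 4  ⊔preds=⊤  new=4  old=⊥  +wl: 1,2,3
  step 6. node 0  ⊔preds=⊤  new=⊤  stable
  step 7. node 1  ⊔preds=⊤  new=⊤  stable
  step 8. node 2  ⊔preds=⊤  new=⊤  stable
  step 9. node 3  ⊔preds=4  new=⊤  old=0  +wl: 0,1,2,4
  step 10. node 0  ⊔preds=⊤  new=⊤  stable
  step 11. node 1  ⊔preds=⊤  new=⊤  stable
  step 12. node 2  ⊔preds=⊤  new=⊤  stable
  step 13. node 4  ⊔preds=⊤  new=4  stable

Least fixpoint reached:
  node 0: ⊤
  node 1: ⊤
  node 2: ⊤
  node 3: ⊤
  node 4: 4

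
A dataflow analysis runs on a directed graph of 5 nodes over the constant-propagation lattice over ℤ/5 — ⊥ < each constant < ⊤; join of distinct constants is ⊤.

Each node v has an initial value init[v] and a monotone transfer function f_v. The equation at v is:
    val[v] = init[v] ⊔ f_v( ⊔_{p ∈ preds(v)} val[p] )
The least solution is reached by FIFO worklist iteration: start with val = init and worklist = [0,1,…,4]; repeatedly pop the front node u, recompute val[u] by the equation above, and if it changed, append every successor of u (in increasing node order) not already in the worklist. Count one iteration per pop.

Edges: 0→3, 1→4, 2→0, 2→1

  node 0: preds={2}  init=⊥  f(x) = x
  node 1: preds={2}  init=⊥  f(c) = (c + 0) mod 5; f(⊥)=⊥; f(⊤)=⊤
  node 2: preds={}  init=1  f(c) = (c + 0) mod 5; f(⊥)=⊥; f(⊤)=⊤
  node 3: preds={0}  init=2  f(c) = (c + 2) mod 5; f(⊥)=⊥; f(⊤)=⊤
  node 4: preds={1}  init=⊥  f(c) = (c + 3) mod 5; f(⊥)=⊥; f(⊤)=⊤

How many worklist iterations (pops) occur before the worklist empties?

Trace (5 dequeues):
  [1] u=0 | in 1 | out 1 | prev ⊥ | push {}
  [2] u=1 | in 1 | out 1 | prev ⊥ | push {}
  [3] u=2 | in ⊥ | out 1 | ==
  [4] u=3 | in 1 | out ⊤ | prev 2 | push {}
  [5] u=4 | in 1 | out 4 | prev ⊥ | push {}

Converged values:
  [0] 1
  [1] 1
  [2] 1
  [3] ⊤
  [4] 4

5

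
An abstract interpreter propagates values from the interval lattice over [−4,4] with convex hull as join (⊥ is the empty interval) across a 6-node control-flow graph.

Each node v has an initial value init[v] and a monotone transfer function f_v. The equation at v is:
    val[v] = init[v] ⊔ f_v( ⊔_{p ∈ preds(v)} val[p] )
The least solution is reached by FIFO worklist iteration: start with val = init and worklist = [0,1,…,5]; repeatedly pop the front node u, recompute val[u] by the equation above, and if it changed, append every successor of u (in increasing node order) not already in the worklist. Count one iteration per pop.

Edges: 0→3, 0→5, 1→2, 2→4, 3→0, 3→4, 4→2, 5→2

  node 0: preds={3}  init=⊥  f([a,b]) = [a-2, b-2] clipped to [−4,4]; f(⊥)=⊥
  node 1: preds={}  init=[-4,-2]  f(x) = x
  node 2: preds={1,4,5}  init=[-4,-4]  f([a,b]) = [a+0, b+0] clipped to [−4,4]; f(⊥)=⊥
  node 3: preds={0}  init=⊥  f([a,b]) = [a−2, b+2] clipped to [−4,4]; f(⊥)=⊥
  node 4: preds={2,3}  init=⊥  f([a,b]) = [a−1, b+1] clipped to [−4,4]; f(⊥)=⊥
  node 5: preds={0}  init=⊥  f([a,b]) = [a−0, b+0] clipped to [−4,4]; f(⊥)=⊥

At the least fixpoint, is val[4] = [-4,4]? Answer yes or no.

Worklist (18 pops):
  #1 pop 0: in=⊥ → ⊥ (no change)
  #2 pop 1: in=⊥ → [-4,-2] (no change)
  #3 pop 2: in=[-4,-2] → [-4,-2] (was [-4,-4]); enqueue []
  #4 pop 3: in=⊥ → ⊥ (no change)
  #5 pop 4: in=[-4,-2] → [-4,-1] (was ⊥); enqueue [2]
  #6 pop 5: in=⊥ → ⊥ (no change)
  #7 pop 2: in=[-4,-1] → [-4,-1] (was [-4,-2]); enqueue [4]
  #8 pop 4: in=[-4,-1] → [-4,0] (was [-4,-1]); enqueue [2]
  #9 pop 2: in=[-4,0] → [-4,0] (was [-4,-1]); enqueue [4]
  #10 pop 4: in=[-4,0] → [-4,1] (was [-4,0]); enqueue [2]
  #11 pop 2: in=[-4,1] → [-4,1] (was [-4,0]); enqueue [4]
  #12 pop 4: in=[-4,1] → [-4,2] (was [-4,1]); enqueue [2]
  #13 pop 2: in=[-4,2] → [-4,2] (was [-4,1]); enqueue [4]
  #14 pop 4: in=[-4,2] → [-4,3] (was [-4,2]); enqueue [2]
  #15 pop 2: in=[-4,3] → [-4,3] (was [-4,2]); enqueue [4]
  #16 pop 4: in=[-4,3] → [-4,4] (was [-4,3]); enqueue [2]
  #17 pop 2: in=[-4,4] → [-4,4] (was [-4,3]); enqueue [4]
  #18 pop 4: in=[-4,4] → [-4,4] (no change)

Fixpoint:
  val[0] = ⊥
  val[1] = [-4,-2]
  val[2] = [-4,4]
  val[3] = ⊥
  val[4] = [-4,4]
  val[5] = ⊥

yes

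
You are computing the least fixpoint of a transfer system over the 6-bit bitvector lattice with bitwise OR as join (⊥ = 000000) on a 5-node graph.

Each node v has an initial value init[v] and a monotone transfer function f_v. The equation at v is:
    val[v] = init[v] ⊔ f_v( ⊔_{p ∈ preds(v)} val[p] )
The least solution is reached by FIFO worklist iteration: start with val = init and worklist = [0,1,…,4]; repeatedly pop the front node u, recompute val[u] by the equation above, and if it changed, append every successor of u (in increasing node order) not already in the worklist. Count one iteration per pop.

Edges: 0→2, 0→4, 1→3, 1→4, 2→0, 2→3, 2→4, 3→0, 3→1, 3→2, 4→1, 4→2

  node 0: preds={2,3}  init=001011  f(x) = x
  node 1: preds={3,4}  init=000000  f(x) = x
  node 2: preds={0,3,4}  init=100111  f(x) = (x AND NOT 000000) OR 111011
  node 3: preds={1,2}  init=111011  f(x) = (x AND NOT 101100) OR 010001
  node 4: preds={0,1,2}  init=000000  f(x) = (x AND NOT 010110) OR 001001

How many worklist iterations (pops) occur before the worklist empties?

Trace (8 dequeues):
  [1] u=0 | in 111111 | out 111111 | prev 001011 | push {}
  [2] u=1 | in 111011 | out 111011 | prev 000000 | push {}
  [3] u=2 | in 111111 | out 111111 | prev 100111 | push {0}
  [4] u=3 | in 111111 | out 111011 | ==
  [5] u=4 | in 111111 | out 101001 | prev 000000 | push {1,2}
  [6] u=0 | in 111111 | out 111111 | ==
  [7] u=1 | in 111011 | out 111011 | ==
  [8] u=2 | in 111111 | out 111111 | ==

Converged values:
  [0] 111111
  [1] 111011
  [2] 111111
  [3] 111011
  [4] 101001

8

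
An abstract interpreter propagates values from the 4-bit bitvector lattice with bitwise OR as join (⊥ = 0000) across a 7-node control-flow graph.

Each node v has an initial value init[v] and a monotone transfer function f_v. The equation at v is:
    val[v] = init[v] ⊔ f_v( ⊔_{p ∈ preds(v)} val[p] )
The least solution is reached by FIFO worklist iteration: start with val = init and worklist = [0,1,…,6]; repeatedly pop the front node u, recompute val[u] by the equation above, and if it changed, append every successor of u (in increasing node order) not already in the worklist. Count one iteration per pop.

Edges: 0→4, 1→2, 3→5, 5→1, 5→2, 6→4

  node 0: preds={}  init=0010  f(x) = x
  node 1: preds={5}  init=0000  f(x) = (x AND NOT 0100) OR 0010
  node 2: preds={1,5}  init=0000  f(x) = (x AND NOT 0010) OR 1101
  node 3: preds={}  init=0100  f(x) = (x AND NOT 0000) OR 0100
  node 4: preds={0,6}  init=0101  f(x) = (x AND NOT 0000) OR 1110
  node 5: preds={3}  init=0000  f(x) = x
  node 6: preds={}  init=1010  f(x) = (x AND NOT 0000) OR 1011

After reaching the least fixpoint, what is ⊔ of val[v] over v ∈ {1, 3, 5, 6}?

Iteration log — 10 steps:
  step 1. node 0  ⊔preds=0000  new=0010  stable
  step 2. node 1  ⊔preds=0000  new=0010  old=0000  +wl: 
  step 3. node 2  ⊔preds=0010  new=1101  old=0000  +wl: 
  step 4. node 3  ⊔preds=0000  new=0100  stable
  step 5. node 4  ⊔preds=1010  new=1111  old=0101  +wl: 
  step 6. node 5  ⊔preds=0100  new=0100  old=0000  +wl: 1,2
  step 7. node 6  ⊔preds=0000  new=1011  old=1010  +wl: 4
  step 8. node 1  ⊔preds=0100  new=0010  stable
  step 9. node 2  ⊔preds=0110  new=1101  stable
  step 10. node 4  ⊔preds=1011  new=1111  stable

Least fixpoint reached:
  node 0: 0010
  node 1: 0010
  node 2: 1101
  node 3: 0100
  node 4: 1111
  node 5: 0100
  node 6: 1011

1111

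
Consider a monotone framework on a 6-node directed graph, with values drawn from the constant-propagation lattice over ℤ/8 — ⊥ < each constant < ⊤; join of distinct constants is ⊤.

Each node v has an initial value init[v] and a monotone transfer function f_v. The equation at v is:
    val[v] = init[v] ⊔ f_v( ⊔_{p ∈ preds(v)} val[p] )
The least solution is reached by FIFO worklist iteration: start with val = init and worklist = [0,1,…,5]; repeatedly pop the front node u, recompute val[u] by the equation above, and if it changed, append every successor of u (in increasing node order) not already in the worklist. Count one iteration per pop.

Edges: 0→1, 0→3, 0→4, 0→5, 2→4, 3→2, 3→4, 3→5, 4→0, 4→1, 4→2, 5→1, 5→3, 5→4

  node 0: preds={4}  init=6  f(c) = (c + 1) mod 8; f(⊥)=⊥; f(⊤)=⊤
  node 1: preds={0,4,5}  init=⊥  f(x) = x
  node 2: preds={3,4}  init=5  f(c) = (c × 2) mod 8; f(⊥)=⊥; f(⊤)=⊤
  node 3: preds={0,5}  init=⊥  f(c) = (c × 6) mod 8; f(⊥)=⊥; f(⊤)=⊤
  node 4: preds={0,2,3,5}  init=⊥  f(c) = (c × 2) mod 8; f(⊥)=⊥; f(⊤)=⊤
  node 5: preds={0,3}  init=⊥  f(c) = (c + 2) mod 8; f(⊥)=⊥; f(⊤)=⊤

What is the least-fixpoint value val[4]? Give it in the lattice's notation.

⊤

Trace (13 dequeues):
  [1] u=0 | in ⊥ | out 6 | ==
  [2] u=1 | in 6 | out 6 | prev ⊥ | push {}
  [3] u=2 | in ⊥ | out 5 | ==
  [4] u=3 | in 6 | out 4 | prev ⊥ | push {2}
  [5] u=4 | in ⊤ | out ⊤ | prev ⊥ | push {0,1}
  [6] u=5 | in ⊤ | out ⊤ | prev ⊥ | push {3,4}
  [7] u=2 | in ⊤ | out ⊤ | prev 5 | push {}
  [8] u=0 | in ⊤ | out ⊤ | prev 6 | push {5}
  [9] u=1 | in ⊤ | out ⊤ | prev 6 | push {}
  [10] u=3 | in ⊤ | out ⊤ | prev 4 | push {2}
  [11] u=4 | in ⊤ | out ⊤ | ==
  [12] u=5 | in ⊤ | out ⊤ | ==
  [13] u=2 | in ⊤ | out ⊤ | ==

Converged values:
  [0] ⊤
  [1] ⊤
  [2] ⊤
  [3] ⊤
  [4] ⊤
  [5] ⊤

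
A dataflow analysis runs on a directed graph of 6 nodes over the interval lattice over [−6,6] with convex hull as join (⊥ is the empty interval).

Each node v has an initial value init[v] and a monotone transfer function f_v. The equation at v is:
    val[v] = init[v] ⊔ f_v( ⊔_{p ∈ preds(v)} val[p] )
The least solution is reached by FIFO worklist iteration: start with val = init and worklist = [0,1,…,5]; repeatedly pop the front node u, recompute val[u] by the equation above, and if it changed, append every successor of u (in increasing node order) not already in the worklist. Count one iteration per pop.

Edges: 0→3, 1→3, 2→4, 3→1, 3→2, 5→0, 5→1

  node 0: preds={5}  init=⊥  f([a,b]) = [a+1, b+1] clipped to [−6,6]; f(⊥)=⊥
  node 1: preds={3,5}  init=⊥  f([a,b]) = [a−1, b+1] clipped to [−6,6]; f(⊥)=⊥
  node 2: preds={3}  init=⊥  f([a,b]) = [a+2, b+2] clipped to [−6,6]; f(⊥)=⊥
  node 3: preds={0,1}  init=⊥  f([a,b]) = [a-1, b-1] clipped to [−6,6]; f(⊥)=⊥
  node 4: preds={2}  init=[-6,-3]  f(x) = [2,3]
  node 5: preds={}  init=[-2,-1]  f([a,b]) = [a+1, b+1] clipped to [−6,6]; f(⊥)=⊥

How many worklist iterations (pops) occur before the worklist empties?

Worklist (14 pops):
  #1 pop 0: in=[-2,-1] → [-1,0] (was ⊥); enqueue []
  #2 pop 1: in=[-2,-1] → [-3,0] (was ⊥); enqueue []
  #3 pop 2: in=⊥ → ⊥ (no change)
  #4 pop 3: in=[-3,0] → [-4,-1] (was ⊥); enqueue [1,2]
  #5 pop 4: in=⊥ → [-6,3] (was [-6,-3]); enqueue []
  #6 pop 5: in=⊥ → [-2,-1] (no change)
  #7 pop 1: in=[-4,-1] → [-5,0] (was [-3,0]); enqueue [3]
  #8 pop 2: in=[-4,-1] → [-2,1] (was ⊥); enqueue [4]
  #9 pop 3: in=[-5,0] → [-6,-1] (was [-4,-1]); enqueue [1,2]
  #10 pop 4: in=[-2,1] → [-6,3] (no change)
  #11 pop 1: in=[-6,-1] → [-6,0] (was [-5,0]); enqueue [3]
  #12 pop 2: in=[-6,-1] → [-4,1] (was [-2,1]); enqueue [4]
  #13 pop 3: in=[-6,0] → [-6,-1] (no change)
  #14 pop 4: in=[-4,1] → [-6,3] (no change)

Fixpoint:
  val[0] = [-1,0]
  val[1] = [-6,0]
  val[2] = [-4,1]
  val[3] = [-6,-1]
  val[4] = [-6,3]
  val[5] = [-2,-1]

14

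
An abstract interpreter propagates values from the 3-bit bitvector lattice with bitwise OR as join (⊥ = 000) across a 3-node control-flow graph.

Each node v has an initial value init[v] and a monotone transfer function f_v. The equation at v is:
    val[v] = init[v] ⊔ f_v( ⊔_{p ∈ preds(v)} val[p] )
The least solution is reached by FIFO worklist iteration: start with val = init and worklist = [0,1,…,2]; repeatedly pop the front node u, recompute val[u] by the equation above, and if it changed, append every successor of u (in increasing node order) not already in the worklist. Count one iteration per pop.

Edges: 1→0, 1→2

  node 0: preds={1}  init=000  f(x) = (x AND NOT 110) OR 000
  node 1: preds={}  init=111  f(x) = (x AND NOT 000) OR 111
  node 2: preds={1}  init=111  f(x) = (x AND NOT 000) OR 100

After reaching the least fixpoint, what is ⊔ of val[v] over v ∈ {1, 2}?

111

Trace (3 dequeues):
  [1] u=0 | in 111 | out 001 | prev 000 | push {}
  [2] u=1 | in 000 | out 111 | ==
  [3] u=2 | in 111 | out 111 | ==

Converged values:
  [0] 001
  [1] 111
  [2] 111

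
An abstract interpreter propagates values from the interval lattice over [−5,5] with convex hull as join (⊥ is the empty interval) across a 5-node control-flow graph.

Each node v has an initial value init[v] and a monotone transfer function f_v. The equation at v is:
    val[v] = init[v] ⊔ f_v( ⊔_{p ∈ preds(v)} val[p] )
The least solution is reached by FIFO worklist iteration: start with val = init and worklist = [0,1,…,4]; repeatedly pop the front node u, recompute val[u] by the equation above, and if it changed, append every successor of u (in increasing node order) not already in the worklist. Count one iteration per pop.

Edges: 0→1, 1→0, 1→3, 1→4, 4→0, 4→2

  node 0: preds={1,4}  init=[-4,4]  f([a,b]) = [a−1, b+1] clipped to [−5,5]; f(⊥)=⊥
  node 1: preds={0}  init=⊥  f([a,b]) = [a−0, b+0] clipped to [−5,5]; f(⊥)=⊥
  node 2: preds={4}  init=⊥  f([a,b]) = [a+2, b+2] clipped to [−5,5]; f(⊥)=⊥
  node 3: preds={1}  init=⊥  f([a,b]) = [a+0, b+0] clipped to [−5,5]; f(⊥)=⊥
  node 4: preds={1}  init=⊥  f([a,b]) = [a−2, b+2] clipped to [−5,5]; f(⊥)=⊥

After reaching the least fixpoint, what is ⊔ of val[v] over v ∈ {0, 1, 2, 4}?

Worklist (11 pops):
  #1 pop 0: in=⊥ → [-4,4] (no change)
  #2 pop 1: in=[-4,4] → [-4,4] (was ⊥); enqueue [0]
  #3 pop 2: in=⊥ → ⊥ (no change)
  #4 pop 3: in=[-4,4] → [-4,4] (was ⊥); enqueue []
  #5 pop 4: in=[-4,4] → [-5,5] (was ⊥); enqueue [2]
  #6 pop 0: in=[-5,5] → [-5,5] (was [-4,4]); enqueue [1]
  #7 pop 2: in=[-5,5] → [-3,5] (was ⊥); enqueue []
  #8 pop 1: in=[-5,5] → [-5,5] (was [-4,4]); enqueue [0,3,4]
  #9 pop 0: in=[-5,5] → [-5,5] (no change)
  #10 pop 3: in=[-5,5] → [-5,5] (was [-4,4]); enqueue []
  #11 pop 4: in=[-5,5] → [-5,5] (no change)

Fixpoint:
  val[0] = [-5,5]
  val[1] = [-5,5]
  val[2] = [-3,5]
  val[3] = [-5,5]
  val[4] = [-5,5]

[-5,5]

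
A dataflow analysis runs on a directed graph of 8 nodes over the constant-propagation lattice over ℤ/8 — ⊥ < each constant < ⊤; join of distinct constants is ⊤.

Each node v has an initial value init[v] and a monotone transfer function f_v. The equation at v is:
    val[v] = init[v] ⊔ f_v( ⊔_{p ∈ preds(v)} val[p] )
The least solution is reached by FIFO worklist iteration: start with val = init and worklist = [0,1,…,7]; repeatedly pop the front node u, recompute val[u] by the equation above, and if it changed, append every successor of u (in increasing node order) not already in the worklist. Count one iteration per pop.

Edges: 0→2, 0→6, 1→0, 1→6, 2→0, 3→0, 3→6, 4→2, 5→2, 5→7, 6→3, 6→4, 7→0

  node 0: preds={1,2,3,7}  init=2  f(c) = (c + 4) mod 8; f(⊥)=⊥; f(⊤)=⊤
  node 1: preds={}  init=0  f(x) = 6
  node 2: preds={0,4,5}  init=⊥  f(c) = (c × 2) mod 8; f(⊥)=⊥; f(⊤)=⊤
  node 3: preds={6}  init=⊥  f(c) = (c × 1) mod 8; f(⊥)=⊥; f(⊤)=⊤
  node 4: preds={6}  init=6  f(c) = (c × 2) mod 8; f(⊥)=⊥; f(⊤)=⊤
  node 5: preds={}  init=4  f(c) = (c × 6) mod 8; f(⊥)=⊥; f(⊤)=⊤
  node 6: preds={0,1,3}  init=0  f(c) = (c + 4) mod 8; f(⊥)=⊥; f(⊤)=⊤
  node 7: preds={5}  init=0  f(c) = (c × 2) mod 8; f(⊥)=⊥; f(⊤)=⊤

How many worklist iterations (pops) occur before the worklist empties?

Iteration log — 14 steps:
  step 1. node 0  ⊔preds=0  new=⊤  old=2  +wl: 
  step 2. node 1  ⊔preds=⊥  new=⊤  old=0  +wl: 0
  step 3. node 2  ⊔preds=⊤  new=⊤  old=⊥  +wl: 
  step 4. node 3  ⊔preds=0  new=0  old=⊥  +wl: 
  step 5. node 4  ⊔preds=0  new=⊤  old=6  +wl: 2
  step 6. node 5  ⊔preds=⊥  new=4  stable
  step 7. node 6  ⊔preds=⊤  new=⊤  old=0  +wl: 3,4
  step 8. node 7  ⊔preds=4  new=0  stable
  step 9. node 0  ⊔preds=⊤  new=⊤  stable
  step 10. node 2  ⊔preds=⊤  new=⊤  stable
  step 11. node 3  ⊔preds=⊤  new=⊤  old=0  +wl: 0,6
  step 12. node 4  ⊔preds=⊤  new=⊤  stable
  step 13. node 0  ⊔preds=⊤  new=⊤  stable
  step 14. node 6  ⊔preds=⊤  new=⊤  stable

Least fixpoint reached:
  node 0: ⊤
  node 1: ⊤
  node 2: ⊤
  node 3: ⊤
  node 4: ⊤
  node 5: 4
  node 6: ⊤
  node 7: 0

14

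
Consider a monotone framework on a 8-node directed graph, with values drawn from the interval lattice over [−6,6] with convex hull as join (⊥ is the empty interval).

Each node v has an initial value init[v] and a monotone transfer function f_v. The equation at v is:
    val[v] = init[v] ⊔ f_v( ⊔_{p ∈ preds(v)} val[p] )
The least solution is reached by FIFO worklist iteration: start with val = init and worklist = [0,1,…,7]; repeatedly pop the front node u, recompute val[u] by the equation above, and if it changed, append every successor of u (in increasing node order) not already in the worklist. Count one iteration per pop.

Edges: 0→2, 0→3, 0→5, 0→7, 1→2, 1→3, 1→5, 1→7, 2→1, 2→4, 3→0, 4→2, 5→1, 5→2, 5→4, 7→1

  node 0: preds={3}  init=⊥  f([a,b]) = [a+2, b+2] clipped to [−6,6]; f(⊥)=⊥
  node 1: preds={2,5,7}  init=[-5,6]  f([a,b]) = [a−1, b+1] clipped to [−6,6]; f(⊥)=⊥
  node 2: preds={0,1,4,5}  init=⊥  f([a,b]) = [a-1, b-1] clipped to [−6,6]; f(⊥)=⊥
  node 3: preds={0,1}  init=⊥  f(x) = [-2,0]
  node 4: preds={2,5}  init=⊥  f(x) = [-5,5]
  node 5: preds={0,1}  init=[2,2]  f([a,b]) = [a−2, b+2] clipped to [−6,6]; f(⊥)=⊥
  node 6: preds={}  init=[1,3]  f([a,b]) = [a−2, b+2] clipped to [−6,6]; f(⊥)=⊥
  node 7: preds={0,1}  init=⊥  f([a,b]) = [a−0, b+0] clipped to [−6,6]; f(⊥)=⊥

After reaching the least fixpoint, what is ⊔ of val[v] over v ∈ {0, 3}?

[-2,2]

Trace (16 dequeues):
  [1] u=0 | in ⊥ | out ⊥ | ==
  [2] u=1 | in [2,2] | out [-5,6] | ==
  [3] u=2 | in [-5,6] | out [-6,5] | prev ⊥ | push {1}
  [4] u=3 | in [-5,6] | out [-2,0] | prev ⊥ | push {0}
  [5] u=4 | in [-6,5] | out [-5,5] | prev ⊥ | push {2}
  [6] u=5 | in [-5,6] | out [-6,6] | prev [2,2] | push {4}
  [7] u=6 | in ⊥ | out [1,3] | ==
  [8] u=7 | in [-5,6] | out [-5,6] | prev ⊥ | push {}
  [9] u=1 | in [-6,6] | out [-6,6] | prev [-5,6] | push {3,5,7}
  [10] u=0 | in [-2,0] | out [0,2] | prev ⊥ | push {}
  [11] u=2 | in [-6,6] | out [-6,5] | ==
  [12] u=4 | in [-6,6] | out [-5,5] | ==
  [13] u=3 | in [-6,6] | out [-2,0] | ==
  [14] u=5 | in [-6,6] | out [-6,6] | ==
  [15] u=7 | in [-6,6] | out [-6,6] | prev [-5,6] | push {1}
  [16] u=1 | in [-6,6] | out [-6,6] | ==

Converged values:
  [0] [0,2]
  [1] [-6,6]
  [2] [-6,5]
  [3] [-2,0]
  [4] [-5,5]
  [5] [-6,6]
  [6] [1,3]
  [7] [-6,6]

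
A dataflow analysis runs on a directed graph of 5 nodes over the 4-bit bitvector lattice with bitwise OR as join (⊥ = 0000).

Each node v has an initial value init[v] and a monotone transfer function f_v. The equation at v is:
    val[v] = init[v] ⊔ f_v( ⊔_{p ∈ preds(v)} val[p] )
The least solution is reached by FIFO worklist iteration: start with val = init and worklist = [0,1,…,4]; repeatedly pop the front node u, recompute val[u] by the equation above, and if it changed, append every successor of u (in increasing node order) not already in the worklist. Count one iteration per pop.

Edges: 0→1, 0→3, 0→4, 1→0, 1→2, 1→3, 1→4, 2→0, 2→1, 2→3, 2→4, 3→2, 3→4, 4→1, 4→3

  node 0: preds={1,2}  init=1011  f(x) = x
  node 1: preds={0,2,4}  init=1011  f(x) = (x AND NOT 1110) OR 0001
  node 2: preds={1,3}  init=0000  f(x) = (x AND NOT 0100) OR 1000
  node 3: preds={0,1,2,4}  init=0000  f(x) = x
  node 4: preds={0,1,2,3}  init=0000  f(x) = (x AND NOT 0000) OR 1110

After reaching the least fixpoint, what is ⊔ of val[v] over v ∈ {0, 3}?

1111

Trace (11 dequeues):
  [1] u=0 | in 1011 | out 1011 | ==
  [2] u=1 | in 1011 | out 1011 | ==
  [3] u=2 | in 1011 | out 1011 | prev 0000 | push {0,1}
  [4] u=3 | in 1011 | out 1011 | prev 0000 | push {2}
  [5] u=4 | in 1011 | out 1111 | prev 0000 | push {3}
  [6] u=0 | in 1011 | out 1011 | ==
  [7] u=1 | in 1111 | out 1011 | ==
  [8] u=2 | in 1011 | out 1011 | ==
  [9] u=3 | in 1111 | out 1111 | prev 1011 | push {2,4}
  [10] u=2 | in 1111 | out 1011 | ==
  [11] u=4 | in 1111 | out 1111 | ==

Converged values:
  [0] 1011
  [1] 1011
  [2] 1011
  [3] 1111
  [4] 1111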